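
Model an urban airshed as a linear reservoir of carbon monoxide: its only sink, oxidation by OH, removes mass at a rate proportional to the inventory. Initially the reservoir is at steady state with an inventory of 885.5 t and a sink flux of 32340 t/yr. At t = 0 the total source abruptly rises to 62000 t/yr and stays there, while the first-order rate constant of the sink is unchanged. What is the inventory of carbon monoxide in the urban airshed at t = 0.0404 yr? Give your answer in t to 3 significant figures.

τ = M₀/F₀ = 885.5/32340 = 0.02738 yr; rate constant k = 1/τ.
New steady state M_∞ = F₁/k = F₁·τ = 62000 × 0.02738 = 1697.6 t.
M(t) = M_∞ + (M₀ − M_∞)·e^(−t/τ); t/τ = 0.0404/0.02738 = 1.475, so e^(−t/τ) = 0.2287.
M(t) = 1697.6 − 812.1 × 0.2287 = 1511.9 t.

1510 t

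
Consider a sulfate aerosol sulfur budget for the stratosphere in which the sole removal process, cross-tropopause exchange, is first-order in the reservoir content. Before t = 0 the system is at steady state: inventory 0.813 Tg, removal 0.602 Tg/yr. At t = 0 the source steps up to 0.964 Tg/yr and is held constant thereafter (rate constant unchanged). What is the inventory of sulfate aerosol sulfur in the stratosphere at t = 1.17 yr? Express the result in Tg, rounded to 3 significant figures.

Residence time τ = M₀/F₀ = 1.350 yr. The eventual steady state is M_∞ = M₀·(F₁/F₀) = 0.813 × 0.964/0.602 = 1.3019 Tg.
The anomaly ΔM(t) = M(t) − M_∞ decays as ΔM₀·e^(−t/τ) with ΔM₀ = 0.813 − 1.3019 = −0.4889 Tg.
At t = 1.17 yr, e^(−t/τ) = e^(−0.8663) = 0.4205, so ΔM = −0.2056 Tg and M = 1.3019 − 0.2056 = 1.0963 Tg.

1.10 Tg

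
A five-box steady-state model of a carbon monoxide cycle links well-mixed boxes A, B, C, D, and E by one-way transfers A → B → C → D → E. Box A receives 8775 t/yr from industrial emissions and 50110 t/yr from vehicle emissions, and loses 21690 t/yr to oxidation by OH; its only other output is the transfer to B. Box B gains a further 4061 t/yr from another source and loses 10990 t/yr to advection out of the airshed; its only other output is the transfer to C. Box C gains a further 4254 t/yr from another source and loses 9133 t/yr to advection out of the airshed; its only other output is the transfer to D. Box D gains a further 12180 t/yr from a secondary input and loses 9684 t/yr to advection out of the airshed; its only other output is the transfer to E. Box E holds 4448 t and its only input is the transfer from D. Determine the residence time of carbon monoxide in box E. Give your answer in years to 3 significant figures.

0.160 yr

Box A: F(A→B) = (8775 + 50110) − 21690 = 37195 t/yr.
Box B: F(B→C) = (37195 + 4061) − 10990 = 30266 t/yr.
Box C: F(C→D) = (30266 + 4254) − 9133 = 25387 t/yr.
Box D: F(D→E) = (25387 + 12180) − 9684 = 27883 t/yr.
Box E throughput = its input = 27883 t/yr; τ = 4448 / 27883 = 0.1595 yr.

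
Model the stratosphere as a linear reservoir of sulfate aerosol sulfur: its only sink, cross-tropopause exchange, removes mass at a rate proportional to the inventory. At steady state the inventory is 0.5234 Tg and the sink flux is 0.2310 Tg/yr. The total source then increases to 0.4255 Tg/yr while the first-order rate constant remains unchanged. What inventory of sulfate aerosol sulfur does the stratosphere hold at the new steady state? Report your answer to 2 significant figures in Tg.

0.96 Tg

Rate constant k = F/M = 0.2310 / 0.5234 = 0.4413 yr⁻¹.
At the new steady state, source = k·M_new ⇒ M_new = 0.4255 / 0.4413 = 0.9641 Tg.
(Equivalently M_new = M × F_new/F_old = 0.5234 × 0.4255/0.2310.)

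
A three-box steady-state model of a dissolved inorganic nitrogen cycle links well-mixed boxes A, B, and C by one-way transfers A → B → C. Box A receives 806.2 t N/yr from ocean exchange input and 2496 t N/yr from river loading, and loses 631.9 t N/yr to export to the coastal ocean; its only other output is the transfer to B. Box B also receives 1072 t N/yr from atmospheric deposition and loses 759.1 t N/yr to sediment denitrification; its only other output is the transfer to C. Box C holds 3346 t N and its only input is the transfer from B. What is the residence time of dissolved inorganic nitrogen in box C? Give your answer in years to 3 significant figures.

1.12 yr

Box A: F(A→B) = (806.2 + 2496) − 631.9 = 2670.3 t N/yr.
Box B: F(B→C) = (2670.3 + 1072) − 759.1 = 2983.2 t N/yr.
Box C throughput = its input = 2983.2 t N/yr; τ = 3346 / 2983.2 = 1.122 yr.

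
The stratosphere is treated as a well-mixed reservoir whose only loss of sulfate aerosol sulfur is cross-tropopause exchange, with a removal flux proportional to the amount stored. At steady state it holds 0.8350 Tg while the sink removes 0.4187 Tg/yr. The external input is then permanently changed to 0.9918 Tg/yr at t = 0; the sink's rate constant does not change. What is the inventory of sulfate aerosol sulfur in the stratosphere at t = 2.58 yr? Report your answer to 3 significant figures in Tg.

1.66 Tg

The sink rate constant is k = F₀/M₀ = 0.4187/0.8350 = 0.5014 yr⁻¹.
Solving dM/dt = F₁ − kM with M(0) = M₀ gives M(t) = F₁/k + (M₀ − F₁/k)·e^(−kt).
F₁/k = 0.9918/0.5014 = 1.9779 Tg; kt = 0.5014 × 2.58 = 1.294, e^(−kt) = 0.2743.
M(2.58) = 1.9779 + (0.8350 − 1.9779) × 0.2743 = 1.9779 − 0.3134 = 1.6645 Tg.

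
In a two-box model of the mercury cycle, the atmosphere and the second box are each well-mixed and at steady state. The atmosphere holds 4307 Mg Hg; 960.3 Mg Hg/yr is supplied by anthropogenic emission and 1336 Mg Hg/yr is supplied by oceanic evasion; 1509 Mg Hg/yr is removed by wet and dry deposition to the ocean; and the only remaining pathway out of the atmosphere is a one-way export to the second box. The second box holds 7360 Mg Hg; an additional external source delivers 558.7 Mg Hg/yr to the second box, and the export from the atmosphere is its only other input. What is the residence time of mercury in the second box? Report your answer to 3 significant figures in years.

Balance the atmosphere: ΣF_in = 960.3 + 1336 = 2296.3 Mg Hg/yr.
Export to the second box = ΣF_in − (1509) = 787.30 Mg Hg/yr.
Total input to the second box = 787.30 + 558.7 = 1346.0 Mg Hg/yr; at steady state this equals its total output.
τ = M / F = 7360 / 1346.0 = 5.468 yr.

5.47 yr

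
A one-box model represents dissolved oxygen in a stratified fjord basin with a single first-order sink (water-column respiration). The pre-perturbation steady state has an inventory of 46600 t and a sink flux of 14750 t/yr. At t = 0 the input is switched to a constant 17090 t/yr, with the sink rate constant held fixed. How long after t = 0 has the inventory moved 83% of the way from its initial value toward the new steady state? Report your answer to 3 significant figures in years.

τ = M₀/F₀ = 46600/14750 = 3.159 yr.
The remaining gap fraction is e^(−t/τ); 83% covered ⇒ e^(−t/τ) = 0.170.
t = −τ ln(0.170) = 3.159 × 1.772 = 5.598 yr.

5.60 yr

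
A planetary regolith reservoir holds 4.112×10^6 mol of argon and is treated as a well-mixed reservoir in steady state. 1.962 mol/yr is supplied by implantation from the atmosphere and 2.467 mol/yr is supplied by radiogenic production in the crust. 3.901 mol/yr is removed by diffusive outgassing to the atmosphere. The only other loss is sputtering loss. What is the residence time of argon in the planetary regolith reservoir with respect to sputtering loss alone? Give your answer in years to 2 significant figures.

At steady state ΣF_in = ΣF_out.
ΣF_in = 1.962 + 2.467 = 4.4290 mol/yr.
Sputtering loss flux = ΣF_in − (3.901) = 4.4290 − 3.901 = 0.5280 mol/yr.
τ = M / F = 4.112×10^6 / 0.5280 = 7.788×10^6 yr.

7.8×10^6 yr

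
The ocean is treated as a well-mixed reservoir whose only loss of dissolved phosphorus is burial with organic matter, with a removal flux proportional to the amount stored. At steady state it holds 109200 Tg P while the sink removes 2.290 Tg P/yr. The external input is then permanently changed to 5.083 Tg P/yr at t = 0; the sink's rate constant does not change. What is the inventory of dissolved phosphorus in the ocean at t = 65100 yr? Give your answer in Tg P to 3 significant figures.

The sink rate constant is k = F₀/M₀ = 2.290/109200 = 2.097×10^-5 yr⁻¹.
Solving dM/dt = F₁ − kM with M(0) = M₀ gives M(t) = F₁/k + (M₀ − F₁/k)·e^(−kt).
F₁/k = 5.083/2.097×10^-5 = 242390 Tg P; kt = 2.097×10^-5 × 65100 = 1.365, e^(−kt) = 0.2553.
M(65100) = 242390 + (109200 − 242390) × 0.2553 = 242390 − 34010 = 208380 Tg P.

208000 Tg P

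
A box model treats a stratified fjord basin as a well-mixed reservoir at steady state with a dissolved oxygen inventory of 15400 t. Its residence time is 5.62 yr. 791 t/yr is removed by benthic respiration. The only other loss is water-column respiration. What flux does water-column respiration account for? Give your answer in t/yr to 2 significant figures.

1900 t/yr

Total removal F = M/τ = 15400 / 5.62 = 2740 t/yr.
Water-column respiration = F − (791) = 2740 − 791.0 = 1949 t/yr.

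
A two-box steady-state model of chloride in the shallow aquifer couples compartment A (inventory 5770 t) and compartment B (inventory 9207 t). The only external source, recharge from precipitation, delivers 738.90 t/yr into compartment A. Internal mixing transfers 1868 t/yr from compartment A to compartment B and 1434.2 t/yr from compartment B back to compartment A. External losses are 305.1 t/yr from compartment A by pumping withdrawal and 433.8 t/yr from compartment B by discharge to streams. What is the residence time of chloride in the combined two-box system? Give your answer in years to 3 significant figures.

20.3 yr

Treat the two boxes together as one reservoir: the mixing fluxes between them are internal recycling, so τ = ΣM / Σ(external losses).
M_total = 5770 + 9207 = 14977 t.
ΣF_external_out = 305.1 + 433.8 = 738.90 t/yr.
τ = M_total / ΣF_ext = 14977 / 738.90 = 20.27 yr.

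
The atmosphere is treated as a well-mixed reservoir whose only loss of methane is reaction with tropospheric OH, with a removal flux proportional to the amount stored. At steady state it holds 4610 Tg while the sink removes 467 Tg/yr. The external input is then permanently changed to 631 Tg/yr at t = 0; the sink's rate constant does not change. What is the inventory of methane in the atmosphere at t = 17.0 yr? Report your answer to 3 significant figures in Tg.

5940 Tg

The sink rate constant is k = F₀/M₀ = 467/4610 = 0.1013 yr⁻¹.
Solving dM/dt = F₁ − kM with M(0) = M₀ gives M(t) = F₁/k + (M₀ − F₁/k)·e^(−kt).
F₁/k = 631/0.1013 = 6228.9 Tg; kt = 0.1013 × 17.0 = 1.722, e^(−kt) = 0.1787.
M(17.0) = 6228.9 + (4610 − 6228.9) × 0.1787 = 6228.9 − 289.3 = 5939.6 Tg.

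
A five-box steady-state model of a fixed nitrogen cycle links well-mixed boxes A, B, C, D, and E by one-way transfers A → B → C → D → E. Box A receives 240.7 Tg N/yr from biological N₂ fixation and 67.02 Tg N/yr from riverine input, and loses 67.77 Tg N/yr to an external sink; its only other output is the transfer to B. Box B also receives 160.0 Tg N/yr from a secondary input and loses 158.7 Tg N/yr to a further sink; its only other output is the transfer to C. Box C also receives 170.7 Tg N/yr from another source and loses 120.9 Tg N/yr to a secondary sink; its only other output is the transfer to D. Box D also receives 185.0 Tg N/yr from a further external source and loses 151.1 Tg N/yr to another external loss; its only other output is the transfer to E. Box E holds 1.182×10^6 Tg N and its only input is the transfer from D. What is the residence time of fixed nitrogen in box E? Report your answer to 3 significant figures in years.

Box A: F(A→B) = (240.7 + 67.02) − 67.77 = 239.95 Tg N/yr.
Box B: F(B→C) = (239.95 + 160.0) − 158.7 = 241.25 Tg N/yr.
Box C: F(C→D) = (241.25 + 170.7) − 120.9 = 291.05 Tg N/yr.
Box D: F(D→E) = (291.05 + 185.0) − 151.1 = 324.95 Tg N/yr.
Box E throughput = its input = 324.95 Tg N/yr; τ = 1.182×10^6 / 324.95 = 3637 yr.

3640 yr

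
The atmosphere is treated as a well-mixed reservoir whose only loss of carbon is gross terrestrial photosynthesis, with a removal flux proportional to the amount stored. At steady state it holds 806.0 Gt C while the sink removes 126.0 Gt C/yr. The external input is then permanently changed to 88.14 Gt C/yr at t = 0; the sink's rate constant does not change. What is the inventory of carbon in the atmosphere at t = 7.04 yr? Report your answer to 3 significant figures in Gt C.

644 Gt C

Residence time τ = M₀/F₀ = 6.397 yr. The eventual steady state is M_∞ = M₀·(F₁/F₀) = 806.0 × 88.14/126.0 = 563.82 Gt C.
The anomaly ΔM(t) = M(t) − M_∞ decays as ΔM₀·e^(−t/τ) with ΔM₀ = 806.0 − 563.82 = 242.2 Gt C.
At t = 7.04 yr, e^(−t/τ) = e^(−1.101) = 0.3327, so ΔM = 80.57 Gt C and M = 563.82 + 80.57 = 644.39 Gt C.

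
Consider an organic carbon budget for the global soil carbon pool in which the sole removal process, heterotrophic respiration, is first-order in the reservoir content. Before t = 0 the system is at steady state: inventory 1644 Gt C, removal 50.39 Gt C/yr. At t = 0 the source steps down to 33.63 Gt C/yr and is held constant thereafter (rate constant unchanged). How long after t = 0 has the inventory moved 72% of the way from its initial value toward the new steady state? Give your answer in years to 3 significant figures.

τ = M₀/F₀ = 1644/50.39 = 32.63 yr.
The remaining gap fraction is e^(−t/τ); 72% covered ⇒ e^(−t/τ) = 0.280.
t = −τ ln(0.280) = 32.63 × 1.273 = 41.53 yr.

41.5 yr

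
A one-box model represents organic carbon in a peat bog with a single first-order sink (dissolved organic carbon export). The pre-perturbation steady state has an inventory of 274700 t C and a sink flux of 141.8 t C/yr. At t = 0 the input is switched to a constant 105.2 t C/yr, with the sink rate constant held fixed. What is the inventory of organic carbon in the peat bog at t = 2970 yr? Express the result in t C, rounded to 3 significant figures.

219000 t C

τ = M₀/F₀ = 274700/141.8 = 1937 yr; rate constant k = 1/τ.
New steady state M_∞ = F₁/k = F₁·τ = 105.2 × 1937 = 203800 t C.
M(t) = M_∞ + (M₀ − M_∞)·e^(−t/τ); t/τ = 2970/1937 = 1.533, so e^(−t/τ) = 0.2159.
M(t) = 203800 + 70900 × 0.2159 = 219100 t C.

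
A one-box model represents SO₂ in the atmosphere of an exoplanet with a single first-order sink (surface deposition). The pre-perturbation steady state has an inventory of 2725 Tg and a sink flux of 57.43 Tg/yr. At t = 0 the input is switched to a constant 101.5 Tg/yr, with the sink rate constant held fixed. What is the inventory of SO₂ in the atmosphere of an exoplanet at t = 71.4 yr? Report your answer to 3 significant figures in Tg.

4350 Tg

Residence time τ = M₀/F₀ = 47.45 yr. The eventual steady state is M_∞ = M₀·(F₁/F₀) = 2725 × 101.5/57.43 = 4816.1 Tg.
The anomaly ΔM(t) = M(t) − M_∞ decays as ΔM₀·e^(−t/τ) with ΔM₀ = 2725 − 4816.1 = −2091 Tg.
At t = 71.4 yr, e^(−t/τ) = e^(−1.505) = 0.2221, so ΔM = −464.4 Tg and M = 4816.1 − 464.4 = 4351.7 Tg.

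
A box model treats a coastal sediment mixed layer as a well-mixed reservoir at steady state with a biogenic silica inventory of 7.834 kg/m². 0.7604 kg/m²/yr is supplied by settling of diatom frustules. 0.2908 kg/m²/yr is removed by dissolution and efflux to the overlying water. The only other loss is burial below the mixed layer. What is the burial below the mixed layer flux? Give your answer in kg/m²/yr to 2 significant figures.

0.47 kg/m²/yr

At steady state ΣF_in = ΣF_out.
ΣF_in = 0.76040 kg/m²/yr.
Burial below the mixed layer flux = ΣF_in − (0.2908) = 0.76040 − 0.2908 = 0.4696 kg/m²/yr.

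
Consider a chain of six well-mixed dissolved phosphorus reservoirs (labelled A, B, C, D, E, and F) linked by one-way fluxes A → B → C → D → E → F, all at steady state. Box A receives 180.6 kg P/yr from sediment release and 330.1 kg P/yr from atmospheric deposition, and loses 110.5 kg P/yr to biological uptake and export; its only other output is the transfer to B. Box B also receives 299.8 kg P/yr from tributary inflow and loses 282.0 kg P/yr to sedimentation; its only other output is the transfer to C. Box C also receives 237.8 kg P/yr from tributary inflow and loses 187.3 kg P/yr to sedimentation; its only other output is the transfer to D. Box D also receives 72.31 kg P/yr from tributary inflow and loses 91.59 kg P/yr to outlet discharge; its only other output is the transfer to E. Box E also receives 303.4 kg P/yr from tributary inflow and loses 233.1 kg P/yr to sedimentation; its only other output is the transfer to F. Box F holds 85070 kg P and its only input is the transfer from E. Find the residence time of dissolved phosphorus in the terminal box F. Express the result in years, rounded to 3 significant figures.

Box A: F(A→B) = (180.6 + 330.1) − 110.5 = 400.20 kg P/yr.
Box B: F(B→C) = (400.20 + 299.8) − 282.0 = 418.00 kg P/yr.
Box C: F(C→D) = (418.00 + 237.8) − 187.3 = 468.50 kg P/yr.
Box D: F(D→E) = (468.50 + 72.31) − 91.59 = 449.22 kg P/yr.
Box E: F(E→F) = (449.22 + 303.4) − 233.1 = 519.52 kg P/yr.
Box F throughput = its input = 519.52 kg P/yr; τ = 85070 / 519.52 = 163.7 yr.

164 yr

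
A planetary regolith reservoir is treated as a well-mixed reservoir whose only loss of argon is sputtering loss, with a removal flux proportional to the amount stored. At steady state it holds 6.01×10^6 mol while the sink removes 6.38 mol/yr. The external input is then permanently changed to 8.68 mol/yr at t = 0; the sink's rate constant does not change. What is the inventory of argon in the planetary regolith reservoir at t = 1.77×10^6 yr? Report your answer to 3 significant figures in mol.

τ = M₀/F₀ = 6.01×10^6/6.38 = 942000 yr; rate constant k = 1/τ.
New steady state M_∞ = F₁/k = F₁·τ = 8.68 × 942000 = 8.1766×10^6 mol.
M(t) = M_∞ + (M₀ − M_∞)·e^(−t/τ); t/τ = 1.77×10^6/942000 = 1.879, so e^(−t/τ) = 0.1527.
M(t) = 8.1766×10^6 − 2.167×10^6 × 0.1527 = 7.8457×10^6 mol.

7.85×10^6 mol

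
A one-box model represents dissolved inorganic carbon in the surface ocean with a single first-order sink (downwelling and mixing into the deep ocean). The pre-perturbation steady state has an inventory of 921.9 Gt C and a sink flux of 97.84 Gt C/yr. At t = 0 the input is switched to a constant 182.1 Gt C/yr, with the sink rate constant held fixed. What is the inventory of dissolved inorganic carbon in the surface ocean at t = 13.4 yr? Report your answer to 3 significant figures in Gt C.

1520 Gt C

The sink rate constant is k = F₀/M₀ = 97.84/921.9 = 0.1061 yr⁻¹.
Solving dM/dt = F₁ − kM with M(0) = M₀ gives M(t) = F₁/k + (M₀ − F₁/k)·e^(−kt).
F₁/k = 182.1/0.1061 = 1715.8 Gt C; kt = 0.1061 × 13.4 = 1.422, e^(−kt) = 0.2412.
M(13.4) = 1715.8 + (921.9 − 1715.8) × 0.2412 = 1715.8 − 191.5 = 1524.3 Gt C.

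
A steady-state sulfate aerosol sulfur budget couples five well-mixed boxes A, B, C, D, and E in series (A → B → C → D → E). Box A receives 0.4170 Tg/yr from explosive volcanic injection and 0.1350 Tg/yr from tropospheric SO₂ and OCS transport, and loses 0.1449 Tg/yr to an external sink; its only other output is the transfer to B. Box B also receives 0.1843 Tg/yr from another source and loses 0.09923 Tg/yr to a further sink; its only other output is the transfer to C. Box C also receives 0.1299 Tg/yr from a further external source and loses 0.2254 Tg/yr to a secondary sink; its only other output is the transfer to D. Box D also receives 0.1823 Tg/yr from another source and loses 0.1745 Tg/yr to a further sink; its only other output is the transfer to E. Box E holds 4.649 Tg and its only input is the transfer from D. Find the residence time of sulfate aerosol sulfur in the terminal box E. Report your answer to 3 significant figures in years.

11.5 yr

Box A: F(A→B) = (0.4170 + 0.1350) − 0.1449 = 0.40710 Tg/yr.
Box B: F(B→C) = (0.40710 + 0.1843) − 0.09923 = 0.49217 Tg/yr.
Box C: F(C→D) = (0.49217 + 0.1299) − 0.2254 = 0.39667 Tg/yr.
Box D: F(D→E) = (0.39667 + 0.1823) − 0.1745 = 0.40447 Tg/yr.
Box E throughput = its input = 0.40447 Tg/yr; τ = 4.649 / 0.40447 = 11.49 yr.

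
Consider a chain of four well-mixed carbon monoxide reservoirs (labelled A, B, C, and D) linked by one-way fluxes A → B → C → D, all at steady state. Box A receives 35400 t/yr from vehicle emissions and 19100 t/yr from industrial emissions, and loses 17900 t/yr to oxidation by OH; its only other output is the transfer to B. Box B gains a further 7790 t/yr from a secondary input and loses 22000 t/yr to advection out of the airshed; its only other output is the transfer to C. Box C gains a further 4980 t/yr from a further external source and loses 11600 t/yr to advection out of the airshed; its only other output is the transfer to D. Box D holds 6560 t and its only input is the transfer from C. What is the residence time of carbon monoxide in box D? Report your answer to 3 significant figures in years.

0.416 yr

Box A: F(A→B) = (35400 + 19100) − 17900 = 36600 t/yr.
Box B: F(B→C) = (36600 + 7790) − 22000 = 22390 t/yr.
Box C: F(C→D) = (22390 + 4980) − 11600 = 15770 t/yr.
Box D throughput = its input = 15770 t/yr; τ = 6560 / 15770 = 0.4160 yr.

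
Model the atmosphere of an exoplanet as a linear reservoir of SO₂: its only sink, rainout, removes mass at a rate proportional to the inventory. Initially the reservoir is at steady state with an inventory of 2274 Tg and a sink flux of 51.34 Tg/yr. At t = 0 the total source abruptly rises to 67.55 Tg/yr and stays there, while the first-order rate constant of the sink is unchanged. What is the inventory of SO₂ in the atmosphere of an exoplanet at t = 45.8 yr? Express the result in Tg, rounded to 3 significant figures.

τ = M₀/F₀ = 2274/51.34 = 44.29 yr; rate constant k = 1/τ.
New steady state M_∞ = F₁/k = F₁·τ = 67.55 × 44.29 = 2992.0 Tg.
M(t) = M_∞ + (M₀ − M_∞)·e^(−t/τ); t/τ = 45.8/44.29 = 1.034, so e^(−t/τ) = 0.3556.
M(t) = 2992.0 − 718.0 × 0.3556 = 2736.7 Tg.

2740 Tg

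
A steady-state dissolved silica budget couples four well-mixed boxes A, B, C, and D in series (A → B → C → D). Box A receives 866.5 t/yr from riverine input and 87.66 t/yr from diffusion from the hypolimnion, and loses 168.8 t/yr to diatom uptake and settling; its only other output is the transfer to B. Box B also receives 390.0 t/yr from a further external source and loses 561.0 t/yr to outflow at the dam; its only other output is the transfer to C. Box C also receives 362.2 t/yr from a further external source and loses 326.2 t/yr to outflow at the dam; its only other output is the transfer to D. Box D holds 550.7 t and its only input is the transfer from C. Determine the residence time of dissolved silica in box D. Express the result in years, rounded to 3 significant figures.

Box A: F(A→B) = (866.5 + 87.66) − 168.8 = 785.36 t/yr.
Box B: F(B→C) = (785.36 + 390.0) − 561.0 = 614.36 t/yr.
Box C: F(C→D) = (614.36 + 362.2) − 326.2 = 650.36 t/yr.
Box D throughput = its input = 650.36 t/yr; τ = 550.7 / 650.36 = 0.8468 yr.

0.847 yr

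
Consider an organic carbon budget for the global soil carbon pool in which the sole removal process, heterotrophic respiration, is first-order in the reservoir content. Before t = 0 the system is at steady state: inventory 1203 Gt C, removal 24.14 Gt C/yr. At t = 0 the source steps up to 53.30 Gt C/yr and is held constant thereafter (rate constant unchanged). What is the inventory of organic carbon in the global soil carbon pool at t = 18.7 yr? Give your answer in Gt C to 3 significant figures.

The sink rate constant is k = F₀/M₀ = 24.14/1203 = 0.02007 yr⁻¹.
Solving dM/dt = F₁ − kM with M(0) = M₀ gives M(t) = F₁/k + (M₀ − F₁/k)·e^(−kt).
F₁/k = 53.30/0.02007 = 2656.2 Gt C; kt = 0.02007 × 18.7 = 0.3752, e^(−kt) = 0.6871.
M(18.7) = 2656.2 + (1203 − 2656.2) × 0.6871 = 2656.2 − 998.5 = 1657.7 Gt C.

1660 Gt C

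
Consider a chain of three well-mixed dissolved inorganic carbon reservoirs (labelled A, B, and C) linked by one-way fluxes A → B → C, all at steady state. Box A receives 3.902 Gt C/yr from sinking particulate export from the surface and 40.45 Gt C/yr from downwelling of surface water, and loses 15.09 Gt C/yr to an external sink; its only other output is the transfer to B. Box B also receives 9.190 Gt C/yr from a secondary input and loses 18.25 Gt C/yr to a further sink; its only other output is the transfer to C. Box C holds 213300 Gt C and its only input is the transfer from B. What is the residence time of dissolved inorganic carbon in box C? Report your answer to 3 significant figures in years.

10600 yr

Box A: F(A→B) = (3.902 + 40.45) − 15.09 = 29.262 Gt C/yr.
Box B: F(B→C) = (29.262 + 9.190) − 18.25 = 20.202 Gt C/yr.
Box C throughput = its input = 20.202 Gt C/yr; τ = 213300 / 20.202 = 10560 yr.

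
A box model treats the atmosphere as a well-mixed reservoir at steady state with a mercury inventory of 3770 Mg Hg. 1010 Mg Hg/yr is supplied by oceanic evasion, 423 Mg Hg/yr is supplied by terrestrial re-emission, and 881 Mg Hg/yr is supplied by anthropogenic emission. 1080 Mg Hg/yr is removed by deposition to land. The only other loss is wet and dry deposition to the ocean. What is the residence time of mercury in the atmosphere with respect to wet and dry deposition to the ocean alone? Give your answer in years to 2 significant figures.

3.1 yr

At steady state ΣF_in = ΣF_out.
ΣF_in = 1010 + 423 + 881 = 2314.0 Mg Hg/yr.
Wet and dry deposition to the ocean flux = ΣF_in − (1080) = 2314.0 − 1080 = 1234 Mg Hg/yr.
τ = M / F = 3770 / 1234 = 3.055 yr.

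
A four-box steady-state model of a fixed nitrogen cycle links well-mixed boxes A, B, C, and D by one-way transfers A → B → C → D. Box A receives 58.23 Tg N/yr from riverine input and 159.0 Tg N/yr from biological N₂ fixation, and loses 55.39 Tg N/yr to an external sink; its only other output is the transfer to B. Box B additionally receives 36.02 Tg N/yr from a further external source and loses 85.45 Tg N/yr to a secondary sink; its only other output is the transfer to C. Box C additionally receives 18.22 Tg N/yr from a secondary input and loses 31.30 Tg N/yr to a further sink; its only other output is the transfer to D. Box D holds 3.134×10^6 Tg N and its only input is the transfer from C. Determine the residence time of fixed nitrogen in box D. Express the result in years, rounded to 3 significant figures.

Box A: F(A→B) = (58.23 + 159.0) − 55.39 = 161.84 Tg N/yr.
Box B: F(B→C) = (161.84 + 36.02) − 85.45 = 112.41 Tg N/yr.
Box C: F(C→D) = (112.41 + 18.22) − 31.30 = 99.330 Tg N/yr.
Box D throughput = its input = 99.330 Tg N/yr; τ = 3.134×10^6 / 99.330 = 31550 yr.

31600 yr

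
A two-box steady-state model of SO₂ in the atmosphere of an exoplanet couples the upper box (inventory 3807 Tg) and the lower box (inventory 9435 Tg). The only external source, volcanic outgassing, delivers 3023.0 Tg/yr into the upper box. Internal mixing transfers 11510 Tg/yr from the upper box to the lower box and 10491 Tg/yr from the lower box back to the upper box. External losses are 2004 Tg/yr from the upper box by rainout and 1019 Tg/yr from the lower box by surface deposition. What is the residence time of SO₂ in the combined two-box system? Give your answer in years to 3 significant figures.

Residence time in the combined system uses the total inventory and the total *external* removal — internal exchanges between the two boxes cancel.
M_total = 3807 + 9435 = 13242 Tg.
ΣF_external_out = 2004 + 1019 = 3023.0 Tg/yr.
τ = M_total / ΣF_ext = 13242 / 3023.0 = 4.380 yr.

4.38 yr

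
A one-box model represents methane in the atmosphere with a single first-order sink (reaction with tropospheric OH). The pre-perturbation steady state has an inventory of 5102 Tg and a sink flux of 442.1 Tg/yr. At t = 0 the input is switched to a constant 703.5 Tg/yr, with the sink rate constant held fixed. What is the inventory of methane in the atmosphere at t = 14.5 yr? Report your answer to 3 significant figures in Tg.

τ = M₀/F₀ = 5102/442.1 = 11.54 yr; rate constant k = 1/τ.
New steady state M_∞ = F₁/k = F₁·τ = 703.5 × 11.54 = 8118.7 Tg.
M(t) = M_∞ + (M₀ − M_∞)·e^(−t/τ); t/τ = 14.5/11.54 = 1.256, so e^(−t/τ) = 0.2847.
M(t) = 8118.7 − 3017 × 0.2847 = 7259.9 Tg.

7260 Tg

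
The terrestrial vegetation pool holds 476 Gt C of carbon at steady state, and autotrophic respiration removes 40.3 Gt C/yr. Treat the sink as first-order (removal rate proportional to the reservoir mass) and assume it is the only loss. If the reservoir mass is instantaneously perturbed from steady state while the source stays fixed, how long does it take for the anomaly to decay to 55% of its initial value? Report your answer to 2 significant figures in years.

For a linear reservoir the anomaly decays as exp(−t/τ) with τ = M/F = 476/40.3 = 11.81 yr.
exp(−t/τ) = 0.55 ⇒ t = −τ ln(0.55) = 11.81 × 0.5978 = 7.061 yr.

7.1 yr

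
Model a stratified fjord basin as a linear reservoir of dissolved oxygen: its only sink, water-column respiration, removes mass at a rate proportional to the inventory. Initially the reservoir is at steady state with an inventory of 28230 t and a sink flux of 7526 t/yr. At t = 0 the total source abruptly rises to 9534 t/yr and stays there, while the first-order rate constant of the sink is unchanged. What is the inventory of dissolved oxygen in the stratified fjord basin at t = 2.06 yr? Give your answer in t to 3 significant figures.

τ = M₀/F₀ = 28230/7526 = 3.751 yr; rate constant k = 1/τ.
New steady state M_∞ = F₁/k = F₁·τ = 9534 × 3.751 = 35762 t.
M(t) = M_∞ + (M₀ − M_∞)·e^(−t/τ); t/τ = 2.06/3.751 = 0.5492, so e^(−t/τ) = 0.5774.
M(t) = 35762 − 7532 × 0.5774 = 31413 t.

31400 t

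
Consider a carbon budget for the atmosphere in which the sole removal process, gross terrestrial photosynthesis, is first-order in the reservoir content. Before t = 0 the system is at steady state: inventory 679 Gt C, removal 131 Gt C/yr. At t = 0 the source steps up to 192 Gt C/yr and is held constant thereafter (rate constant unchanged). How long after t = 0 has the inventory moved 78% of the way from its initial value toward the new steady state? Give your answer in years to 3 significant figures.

τ = M₀/F₀ = 679/131 = 5.183 yr.
The remaining gap fraction is e^(−t/τ); 78% covered ⇒ e^(−t/τ) = 0.220.
t = −τ ln(0.220) = 5.183 × 1.514 = 7.848 yr.

7.85 yr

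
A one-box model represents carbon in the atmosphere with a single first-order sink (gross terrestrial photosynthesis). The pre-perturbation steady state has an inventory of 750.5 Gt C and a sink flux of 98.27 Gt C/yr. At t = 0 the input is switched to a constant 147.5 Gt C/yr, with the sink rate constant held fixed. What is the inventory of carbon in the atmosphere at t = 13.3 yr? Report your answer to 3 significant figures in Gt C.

Residence time τ = M₀/F₀ = 7.637 yr. The eventual steady state is M_∞ = M₀·(F₁/F₀) = 750.5 × 147.5/98.27 = 1126.5 Gt C.
The anomaly ΔM(t) = M(t) − M_∞ decays as ΔM₀·e^(−t/τ) with ΔM₀ = 750.5 − 1126.5 = −376.0 Gt C.
At t = 13.3 yr, e^(−t/τ) = e^(−1.741) = 0.1753, so ΔM = −65.89 Gt C and M = 1126.5 − 65.89 = 1060.6 Gt C.

1060 Gt C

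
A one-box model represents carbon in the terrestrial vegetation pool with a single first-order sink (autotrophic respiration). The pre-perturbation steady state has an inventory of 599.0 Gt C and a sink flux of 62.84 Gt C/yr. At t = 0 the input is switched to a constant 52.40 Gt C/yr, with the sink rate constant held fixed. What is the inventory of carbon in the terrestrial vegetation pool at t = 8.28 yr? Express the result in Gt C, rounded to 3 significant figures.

Residence time τ = M₀/F₀ = 9.532 yr. The eventual steady state is M_∞ = M₀·(F₁/F₀) = 599.0 × 52.40/62.84 = 499.48 Gt C.
The anomaly ΔM(t) = M(t) − M_∞ decays as ΔM₀·e^(−t/τ) with ΔM₀ = 599.0 − 499.48 = 99.52 Gt C.
At t = 8.28 yr, e^(−t/τ) = e^(−0.8686) = 0.4195, so ΔM = 41.75 Gt C and M = 499.48 + 41.75 = 541.23 Gt C.

541 Gt C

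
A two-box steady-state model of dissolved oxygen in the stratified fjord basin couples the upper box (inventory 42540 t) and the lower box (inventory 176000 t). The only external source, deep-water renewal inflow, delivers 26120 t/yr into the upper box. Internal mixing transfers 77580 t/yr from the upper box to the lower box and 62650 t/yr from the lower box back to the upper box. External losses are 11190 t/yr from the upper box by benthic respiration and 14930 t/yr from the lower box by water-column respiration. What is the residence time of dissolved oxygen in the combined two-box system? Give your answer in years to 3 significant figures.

Treat the two boxes together as one reservoir: the mixing fluxes between them are internal recycling, so τ = ΣM / Σ(external losses).
M_total = 42540 + 176000 = 218540 t.
ΣF_external_out = 11190 + 14930 = 26120 t/yr.
τ = M_total / ΣF_ext = 218540 / 26120 = 8.367 yr.

8.37 yr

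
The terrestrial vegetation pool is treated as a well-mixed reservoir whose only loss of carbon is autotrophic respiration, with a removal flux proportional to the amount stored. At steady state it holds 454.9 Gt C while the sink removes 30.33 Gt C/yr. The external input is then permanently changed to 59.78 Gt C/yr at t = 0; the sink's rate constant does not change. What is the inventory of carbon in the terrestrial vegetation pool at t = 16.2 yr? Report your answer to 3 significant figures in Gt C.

τ = M₀/F₀ = 454.9/30.33 = 15.00 yr; rate constant k = 1/τ.
New steady state M_∞ = F₁/k = F₁·τ = 59.78 × 15.00 = 896.60 Gt C.
M(t) = M_∞ + (M₀ − M_∞)·e^(−t/τ); t/τ = 16.2/15.00 = 1.080, so e^(−t/τ) = 0.3396.
M(t) = 896.60 − 441.7 × 0.3396 = 746.62 Gt C.

747 Gt C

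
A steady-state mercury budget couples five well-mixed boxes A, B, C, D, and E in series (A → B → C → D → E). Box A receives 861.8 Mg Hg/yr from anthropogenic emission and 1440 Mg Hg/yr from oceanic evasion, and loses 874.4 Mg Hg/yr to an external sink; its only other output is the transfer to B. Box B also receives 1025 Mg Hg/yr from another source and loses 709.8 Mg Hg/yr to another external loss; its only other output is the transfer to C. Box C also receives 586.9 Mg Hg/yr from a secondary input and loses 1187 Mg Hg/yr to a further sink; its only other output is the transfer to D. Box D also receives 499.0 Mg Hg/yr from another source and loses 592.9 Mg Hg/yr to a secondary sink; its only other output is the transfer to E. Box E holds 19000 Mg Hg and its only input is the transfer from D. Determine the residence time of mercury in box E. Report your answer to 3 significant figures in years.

Box A: F(A→B) = (861.8 + 1440) − 874.4 = 1427.4 Mg Hg/yr.
Box B: F(B→C) = (1427.4 + 1025) − 709.8 = 1742.6 Mg Hg/yr.
Box C: F(C→D) = (1742.6 + 586.9) − 1187 = 1142.5 Mg Hg/yr.
Box D: F(D→E) = (1142.5 + 499.0) − 592.9 = 1048.6 Mg Hg/yr.
Box E throughput = its input = 1048.6 Mg Hg/yr; τ = 19000 / 1048.6 = 18.12 yr.

18.1 yr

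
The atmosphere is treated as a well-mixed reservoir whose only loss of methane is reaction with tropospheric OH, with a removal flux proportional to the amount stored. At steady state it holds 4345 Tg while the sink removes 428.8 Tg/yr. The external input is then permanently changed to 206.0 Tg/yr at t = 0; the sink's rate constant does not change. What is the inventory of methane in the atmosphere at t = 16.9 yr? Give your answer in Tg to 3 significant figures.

2510 Tg

Residence time τ = M₀/F₀ = 10.13 yr. The eventual steady state is M_∞ = M₀·(F₁/F₀) = 4345 × 206.0/428.8 = 2087.4 Tg.
The anomaly ΔM(t) = M(t) − M_∞ decays as ΔM₀·e^(−t/τ) with ΔM₀ = 4345 − 2087.4 = 2258 Tg.
At t = 16.9 yr, e^(−t/τ) = e^(−1.668) = 0.1887, so ΔM = 425.9 Tg and M = 2087.4 + 425.9 = 2513.3 Tg.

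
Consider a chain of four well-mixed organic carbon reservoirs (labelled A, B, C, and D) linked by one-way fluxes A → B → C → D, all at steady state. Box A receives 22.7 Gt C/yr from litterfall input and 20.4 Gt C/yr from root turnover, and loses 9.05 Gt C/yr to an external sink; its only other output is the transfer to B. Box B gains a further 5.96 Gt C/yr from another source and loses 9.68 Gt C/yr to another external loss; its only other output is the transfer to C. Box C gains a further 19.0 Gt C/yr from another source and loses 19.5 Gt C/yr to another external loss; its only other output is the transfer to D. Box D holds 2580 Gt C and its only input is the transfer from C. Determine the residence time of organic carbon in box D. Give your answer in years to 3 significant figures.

86.5 yr

Box A: F(A→B) = (22.7 + 20.4) − 9.05 = 34.050 Gt C/yr.
Box B: F(B→C) = (34.050 + 5.96) − 9.68 = 30.330 Gt C/yr.
Box C: F(C→D) = (30.330 + 19.0) − 19.5 = 29.830 Gt C/yr.
Box D throughput = its input = 29.830 Gt C/yr; τ = 2580 / 29.830 = 86.49 yr.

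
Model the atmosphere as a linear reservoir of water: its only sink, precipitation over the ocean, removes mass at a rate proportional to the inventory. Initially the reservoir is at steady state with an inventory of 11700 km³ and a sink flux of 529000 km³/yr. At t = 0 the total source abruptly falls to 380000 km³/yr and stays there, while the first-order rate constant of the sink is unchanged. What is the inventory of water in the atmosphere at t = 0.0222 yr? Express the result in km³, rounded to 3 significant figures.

9610 km³

Residence time τ = M₀/F₀ = 0.02212 yr. The eventual steady state is M_∞ = M₀·(F₁/F₀) = 11700 × 380000/529000 = 8404.5 km³.
The anomaly ΔM(t) = M(t) − M_∞ decays as ΔM₀·e^(−t/τ) with ΔM₀ = 11700 − 8404.5 = 3295 km³.
At t = 0.0222 yr, e^(−t/τ) = e^(−1.004) = 0.3665, so ΔM = 1208 km³ and M = 8404.5 + 1208 = 9612.3 km³.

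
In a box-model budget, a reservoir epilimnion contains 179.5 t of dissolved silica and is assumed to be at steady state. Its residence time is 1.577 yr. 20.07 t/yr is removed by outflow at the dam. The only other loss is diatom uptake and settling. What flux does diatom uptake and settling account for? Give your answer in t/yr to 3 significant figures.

93.8 t/yr

Total removal F = M/τ = 179.5 / 1.577 = 113.8 t/yr.
Diatom uptake and settling = F − (20.07) = 113.8 − 20.07 = 93.75 t/yr.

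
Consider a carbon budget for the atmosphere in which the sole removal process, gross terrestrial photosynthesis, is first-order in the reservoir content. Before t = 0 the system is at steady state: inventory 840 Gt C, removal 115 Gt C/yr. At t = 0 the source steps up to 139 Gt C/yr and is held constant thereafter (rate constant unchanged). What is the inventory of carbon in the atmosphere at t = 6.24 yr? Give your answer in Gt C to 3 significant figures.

941 Gt C

Residence time τ = M₀/F₀ = 7.304 yr. The eventual steady state is M_∞ = M₀·(F₁/F₀) = 840 × 139/115 = 1015.3 Gt C.
The anomaly ΔM(t) = M(t) − M_∞ decays as ΔM₀·e^(−t/τ) with ΔM₀ = 840 − 1015.3 = −175.3 Gt C.
At t = 6.24 yr, e^(−t/τ) = e^(−0.8543) = 0.4256, so ΔM = −74.61 Gt C and M = 1015.3 − 74.61 = 940.70 Gt C.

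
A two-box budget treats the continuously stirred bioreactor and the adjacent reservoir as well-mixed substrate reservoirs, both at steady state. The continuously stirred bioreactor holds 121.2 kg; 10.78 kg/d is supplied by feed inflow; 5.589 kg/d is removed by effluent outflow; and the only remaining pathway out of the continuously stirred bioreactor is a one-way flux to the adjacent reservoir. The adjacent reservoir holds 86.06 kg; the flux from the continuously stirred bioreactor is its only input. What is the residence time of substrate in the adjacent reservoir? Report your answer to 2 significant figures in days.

17 d

Balance the continuously stirred bioreactor: ΣF_in = 10.780 kg/d.
Flux to the adjacent reservoir = ΣF_in − (5.589) = 5.1910 kg/d.
At steady state the output of the adjacent reservoir equals its input, 5.1910 kg/d.
τ = M / F = 86.06 / 5.1910 = 16.58 d.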